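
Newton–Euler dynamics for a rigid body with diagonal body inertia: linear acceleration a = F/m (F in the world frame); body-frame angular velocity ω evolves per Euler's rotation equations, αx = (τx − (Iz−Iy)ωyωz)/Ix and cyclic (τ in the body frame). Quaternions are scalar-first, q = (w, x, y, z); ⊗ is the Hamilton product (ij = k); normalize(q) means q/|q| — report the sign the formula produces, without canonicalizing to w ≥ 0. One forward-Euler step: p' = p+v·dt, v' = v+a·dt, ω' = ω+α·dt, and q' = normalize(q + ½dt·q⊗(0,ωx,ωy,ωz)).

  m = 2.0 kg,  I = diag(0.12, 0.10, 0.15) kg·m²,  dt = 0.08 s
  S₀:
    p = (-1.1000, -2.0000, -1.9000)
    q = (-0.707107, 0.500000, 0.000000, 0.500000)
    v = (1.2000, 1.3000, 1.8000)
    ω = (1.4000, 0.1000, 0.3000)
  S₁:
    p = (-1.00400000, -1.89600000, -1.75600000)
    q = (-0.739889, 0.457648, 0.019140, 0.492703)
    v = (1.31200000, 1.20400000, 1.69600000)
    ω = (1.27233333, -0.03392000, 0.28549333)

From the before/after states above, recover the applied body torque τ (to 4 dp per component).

Δω = ω₁−ω₀ = (-0.12766667, -0.13392000, -0.01450667)
applied torque τ = (-0.1900, -0.1800, -0.0300)

τ = (-0.1900, -0.1800, -0.0300)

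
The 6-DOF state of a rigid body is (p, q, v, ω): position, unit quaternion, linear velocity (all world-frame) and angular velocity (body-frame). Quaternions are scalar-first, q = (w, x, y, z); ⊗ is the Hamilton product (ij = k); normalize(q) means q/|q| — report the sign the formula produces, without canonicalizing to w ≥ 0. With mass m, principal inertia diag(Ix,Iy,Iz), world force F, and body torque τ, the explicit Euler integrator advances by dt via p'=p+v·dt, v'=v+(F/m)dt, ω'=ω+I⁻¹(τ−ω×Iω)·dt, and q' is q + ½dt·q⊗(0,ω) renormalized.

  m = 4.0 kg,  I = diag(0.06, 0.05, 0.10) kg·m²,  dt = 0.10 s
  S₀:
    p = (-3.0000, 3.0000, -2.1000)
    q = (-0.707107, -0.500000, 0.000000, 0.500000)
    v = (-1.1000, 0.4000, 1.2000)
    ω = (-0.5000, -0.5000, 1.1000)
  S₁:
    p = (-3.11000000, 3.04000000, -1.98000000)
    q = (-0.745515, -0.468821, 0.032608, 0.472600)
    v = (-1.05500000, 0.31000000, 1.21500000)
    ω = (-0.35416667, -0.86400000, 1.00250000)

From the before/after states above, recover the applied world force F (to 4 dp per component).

v₁ − v₀ = (0.04500000, -0.09000000, 0.01500000)
F = m·Δv/dt = (1.8000, -3.6000, 0.6000)

F = (1.8000, -3.6000, 0.6000)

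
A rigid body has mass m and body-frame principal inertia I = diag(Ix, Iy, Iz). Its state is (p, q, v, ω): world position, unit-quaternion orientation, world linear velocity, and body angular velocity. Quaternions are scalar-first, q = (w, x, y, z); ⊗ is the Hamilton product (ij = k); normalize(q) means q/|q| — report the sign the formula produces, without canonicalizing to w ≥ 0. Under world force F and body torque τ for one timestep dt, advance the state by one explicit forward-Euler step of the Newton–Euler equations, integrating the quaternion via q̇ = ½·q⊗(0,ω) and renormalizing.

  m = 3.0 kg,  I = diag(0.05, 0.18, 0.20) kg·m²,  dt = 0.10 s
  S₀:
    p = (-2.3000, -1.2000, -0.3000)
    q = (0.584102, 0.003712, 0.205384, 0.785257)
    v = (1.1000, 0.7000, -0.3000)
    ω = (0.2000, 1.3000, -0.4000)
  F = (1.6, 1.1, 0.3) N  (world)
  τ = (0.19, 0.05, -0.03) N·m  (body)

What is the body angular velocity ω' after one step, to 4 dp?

gyro term ω×Iω = (-0.0104, 0.0120, 0.0338)
angular accel α = (4.0080, 0.2111, -0.3190)
new body rate ω' = (0.6008, 1.3211, -0.4319)

ω' = (0.6008, 1.3211, -0.4319)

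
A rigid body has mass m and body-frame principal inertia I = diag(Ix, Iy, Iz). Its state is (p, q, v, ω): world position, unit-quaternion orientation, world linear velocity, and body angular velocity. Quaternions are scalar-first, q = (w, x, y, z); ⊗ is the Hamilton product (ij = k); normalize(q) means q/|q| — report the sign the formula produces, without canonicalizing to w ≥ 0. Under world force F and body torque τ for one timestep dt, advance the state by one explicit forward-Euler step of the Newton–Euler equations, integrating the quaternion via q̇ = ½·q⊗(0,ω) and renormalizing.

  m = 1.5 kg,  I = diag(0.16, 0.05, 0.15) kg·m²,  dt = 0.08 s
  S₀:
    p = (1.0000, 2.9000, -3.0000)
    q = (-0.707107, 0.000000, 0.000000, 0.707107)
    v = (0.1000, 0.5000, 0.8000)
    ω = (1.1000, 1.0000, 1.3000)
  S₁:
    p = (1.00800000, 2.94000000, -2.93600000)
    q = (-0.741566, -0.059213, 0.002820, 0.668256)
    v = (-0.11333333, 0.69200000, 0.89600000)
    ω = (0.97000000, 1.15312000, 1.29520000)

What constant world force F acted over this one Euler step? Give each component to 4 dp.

Δv = v₁−v₀ = (-0.21333333, 0.19200000, 0.09600000)
applied force F = (-4.0000, 3.6000, 1.8000)

F = (-4.0000, 3.6000, 1.8000)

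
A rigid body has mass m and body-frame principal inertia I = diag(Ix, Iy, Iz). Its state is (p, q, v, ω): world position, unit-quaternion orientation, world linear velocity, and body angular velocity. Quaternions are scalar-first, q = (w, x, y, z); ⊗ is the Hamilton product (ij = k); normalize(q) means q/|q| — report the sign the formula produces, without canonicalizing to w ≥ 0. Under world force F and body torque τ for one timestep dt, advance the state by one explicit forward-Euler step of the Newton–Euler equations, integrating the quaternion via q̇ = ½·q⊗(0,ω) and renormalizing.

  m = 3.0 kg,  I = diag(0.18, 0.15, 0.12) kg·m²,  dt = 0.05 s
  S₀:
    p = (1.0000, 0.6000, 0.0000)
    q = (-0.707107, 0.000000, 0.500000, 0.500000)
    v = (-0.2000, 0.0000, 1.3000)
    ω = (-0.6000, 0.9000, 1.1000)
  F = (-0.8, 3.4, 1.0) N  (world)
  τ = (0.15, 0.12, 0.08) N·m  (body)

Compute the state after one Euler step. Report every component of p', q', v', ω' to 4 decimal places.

p' = (0.9900, 0.6000, 0.0650)
q' = (-0.7316, 0.0131, 0.4762, 0.4877)
v' = (-0.2133, 0.0567, 1.3167)
ω' = (-0.5501, 0.9532, 1.1266)

a = F/m = (-0.2667, 1.1333, 0.3333)
p' = p + v·dt = (0.9900, 0.6000, 0.0650)
v' = v + a·dt = (-0.2133, 0.0567, 1.3167)
precession coupling ω×(Iω) = (-0.0297, -0.0396, 0.0162)
angular accel α = (0.9983, 1.0640, 0.5317)
new body rate ω' = (-0.5501, 0.9532, 1.1266)
q⊗(0,ω) = (-1.0000000, 0.5242642, -0.9363963, -0.4778177)
q' = normalize(q + ½dt·q⊗(0,ω)) = (-0.7316, 0.0131, 0.4762, 0.4877)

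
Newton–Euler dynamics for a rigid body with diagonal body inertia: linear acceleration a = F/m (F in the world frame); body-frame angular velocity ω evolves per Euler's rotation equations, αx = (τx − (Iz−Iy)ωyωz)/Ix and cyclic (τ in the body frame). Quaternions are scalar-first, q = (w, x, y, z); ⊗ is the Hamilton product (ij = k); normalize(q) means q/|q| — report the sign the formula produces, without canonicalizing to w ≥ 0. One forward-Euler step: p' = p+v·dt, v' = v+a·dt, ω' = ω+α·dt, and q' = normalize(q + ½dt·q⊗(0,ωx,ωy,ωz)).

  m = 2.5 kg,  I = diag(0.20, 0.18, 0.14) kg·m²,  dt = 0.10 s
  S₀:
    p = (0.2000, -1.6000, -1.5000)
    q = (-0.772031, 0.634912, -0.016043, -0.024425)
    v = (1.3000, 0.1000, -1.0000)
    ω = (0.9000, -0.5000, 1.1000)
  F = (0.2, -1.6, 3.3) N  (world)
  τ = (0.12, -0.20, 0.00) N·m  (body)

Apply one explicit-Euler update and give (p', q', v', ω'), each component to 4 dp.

p' = (0.3300, -1.5900, -1.6000)
q' = (-0.7974, 0.5970, -0.0327, -0.0818)
v' = (1.3080, 0.0360, -0.8680)
ω' = (0.9490, -0.6441, 1.0936)

a = F/m = (0.0800, -0.6400, 1.3200)
p + v·dt = (0.3300, -1.5900, -1.6000)
new velocity v' = (1.3080, 0.0360, -0.8680)
(τ − ω×Iω)/I = (0.4900, -1.4411, -0.0643)
new body rate ω' = (0.9490, -0.6441, 1.0936)
q⊗(0,ω) = (-0.5525748, -0.7246877, -0.3343702, -1.1522514)
q' = normalize(q + ½dt·q⊗(0,ω)) = (-0.7974, 0.5970, -0.0327, -0.0818)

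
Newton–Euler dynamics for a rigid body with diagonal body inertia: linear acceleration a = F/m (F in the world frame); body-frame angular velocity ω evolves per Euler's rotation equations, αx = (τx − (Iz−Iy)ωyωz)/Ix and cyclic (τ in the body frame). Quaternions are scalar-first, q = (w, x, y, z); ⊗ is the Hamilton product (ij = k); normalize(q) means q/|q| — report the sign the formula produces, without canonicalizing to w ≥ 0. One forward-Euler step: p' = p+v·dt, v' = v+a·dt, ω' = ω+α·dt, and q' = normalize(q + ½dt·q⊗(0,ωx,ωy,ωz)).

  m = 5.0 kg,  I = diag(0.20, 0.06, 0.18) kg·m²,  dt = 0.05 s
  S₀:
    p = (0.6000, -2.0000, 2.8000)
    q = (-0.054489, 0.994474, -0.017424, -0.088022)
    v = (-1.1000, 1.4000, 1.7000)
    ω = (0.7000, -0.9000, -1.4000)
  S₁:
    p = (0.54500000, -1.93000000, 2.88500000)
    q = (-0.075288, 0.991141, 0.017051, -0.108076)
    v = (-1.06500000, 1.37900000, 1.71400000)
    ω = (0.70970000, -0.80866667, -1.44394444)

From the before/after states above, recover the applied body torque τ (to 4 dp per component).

ω₁ − ω₀ = (0.00970000, 0.09133333, -0.04394444)
ω₀×(Iω₀) = (0.1512, -0.0196, 0.0882)
I·α + gyro = (0.1900, 0.0900, -0.0700)

τ = (0.1900, 0.0900, -0.0700)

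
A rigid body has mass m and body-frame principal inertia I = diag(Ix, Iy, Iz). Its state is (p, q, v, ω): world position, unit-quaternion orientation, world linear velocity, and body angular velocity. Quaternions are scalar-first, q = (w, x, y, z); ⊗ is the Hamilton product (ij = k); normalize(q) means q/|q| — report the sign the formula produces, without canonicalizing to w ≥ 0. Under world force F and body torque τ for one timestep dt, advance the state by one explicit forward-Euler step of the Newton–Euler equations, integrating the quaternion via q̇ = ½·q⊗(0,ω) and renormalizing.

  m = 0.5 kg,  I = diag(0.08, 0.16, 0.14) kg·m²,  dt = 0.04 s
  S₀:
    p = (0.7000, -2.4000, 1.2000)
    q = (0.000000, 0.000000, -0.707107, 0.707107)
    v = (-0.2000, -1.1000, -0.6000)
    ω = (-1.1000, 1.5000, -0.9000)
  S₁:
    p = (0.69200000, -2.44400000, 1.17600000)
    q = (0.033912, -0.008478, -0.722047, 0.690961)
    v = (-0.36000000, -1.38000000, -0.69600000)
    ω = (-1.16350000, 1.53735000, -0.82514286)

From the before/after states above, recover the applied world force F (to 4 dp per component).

Δv = v₁−v₀ = (-0.16000000, -0.28000000, -0.09600000)
F = m·Δv/dt = (-2.0000, -3.5000, -1.2000)

F = (-2.0000, -3.5000, -1.2000)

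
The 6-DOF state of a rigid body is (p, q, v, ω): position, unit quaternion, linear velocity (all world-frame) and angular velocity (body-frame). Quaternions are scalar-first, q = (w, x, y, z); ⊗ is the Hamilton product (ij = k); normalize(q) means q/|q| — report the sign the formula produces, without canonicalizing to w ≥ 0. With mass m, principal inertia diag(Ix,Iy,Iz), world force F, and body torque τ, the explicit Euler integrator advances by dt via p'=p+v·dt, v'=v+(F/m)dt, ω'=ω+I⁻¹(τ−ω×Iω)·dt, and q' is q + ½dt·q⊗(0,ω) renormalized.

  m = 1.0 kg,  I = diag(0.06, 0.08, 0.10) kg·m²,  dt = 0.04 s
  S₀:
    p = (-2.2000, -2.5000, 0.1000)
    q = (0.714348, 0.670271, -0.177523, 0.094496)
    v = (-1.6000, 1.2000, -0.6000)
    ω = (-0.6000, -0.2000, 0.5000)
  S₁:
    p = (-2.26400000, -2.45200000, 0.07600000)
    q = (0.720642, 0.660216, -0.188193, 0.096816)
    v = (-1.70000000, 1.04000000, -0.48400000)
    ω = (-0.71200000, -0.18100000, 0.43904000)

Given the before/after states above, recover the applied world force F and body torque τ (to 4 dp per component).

F = (-2.5000, -4.0000, 2.9000)
τ = (-0.1700, 0.0500, -0.1500)

rate change Δω = (-0.11200000, 0.01900000, -0.06096000)
ω₀×(Iω₀) = (-0.0020, 0.0120, 0.0024)
τ = I·(Δω/dt) + ω₀×(Iω₀) = (-0.1700, 0.0500, -0.1500)
velocity change Δv = (-0.10000000, -0.16000000, 0.11600000)
applied force F = (-2.5000, -4.0000, 2.9000)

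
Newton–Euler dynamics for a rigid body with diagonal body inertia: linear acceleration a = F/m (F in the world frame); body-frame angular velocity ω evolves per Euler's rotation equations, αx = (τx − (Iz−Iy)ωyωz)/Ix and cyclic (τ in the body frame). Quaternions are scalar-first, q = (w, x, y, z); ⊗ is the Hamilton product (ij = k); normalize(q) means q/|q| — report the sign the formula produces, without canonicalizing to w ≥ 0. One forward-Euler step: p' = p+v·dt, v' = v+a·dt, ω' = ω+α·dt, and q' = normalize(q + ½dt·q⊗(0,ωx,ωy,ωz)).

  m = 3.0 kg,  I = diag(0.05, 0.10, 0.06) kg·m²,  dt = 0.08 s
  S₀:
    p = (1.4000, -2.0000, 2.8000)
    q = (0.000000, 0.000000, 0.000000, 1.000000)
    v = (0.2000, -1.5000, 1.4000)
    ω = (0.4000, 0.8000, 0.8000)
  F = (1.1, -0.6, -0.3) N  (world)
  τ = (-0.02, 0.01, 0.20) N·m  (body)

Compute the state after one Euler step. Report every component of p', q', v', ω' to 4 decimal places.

p' = (1.4160, -2.1200, 2.9120)
q' = (-0.0320, -0.0320, 0.0160, 0.9988)
v' = (0.2293, -1.5160, 1.3920)
ω' = (0.4090, 0.8106, 1.0453)

ω×(Iω) gyroscopic = (-0.0256, -0.0032, 0.0160)
(τ − ω×Iω)/I = (0.1120, 0.1320, 3.0667)
new body rate ω' = (0.4090, 0.8106, 1.0453)
q⊗(0,ω) = (-0.8000000, -0.8000000, 0.4000000, 0.0000000)
q' = normalize(q + ½dt·q⊗(0,ω)) = (-0.0320, -0.0320, 0.0160, 0.9988)
a = F/m = (0.3667, -0.2000, -0.1000)
p' = p + v·dt = (1.4160, -2.1200, 2.9120)
v + (F/m)dt = (0.2293, -1.5160, 1.3920)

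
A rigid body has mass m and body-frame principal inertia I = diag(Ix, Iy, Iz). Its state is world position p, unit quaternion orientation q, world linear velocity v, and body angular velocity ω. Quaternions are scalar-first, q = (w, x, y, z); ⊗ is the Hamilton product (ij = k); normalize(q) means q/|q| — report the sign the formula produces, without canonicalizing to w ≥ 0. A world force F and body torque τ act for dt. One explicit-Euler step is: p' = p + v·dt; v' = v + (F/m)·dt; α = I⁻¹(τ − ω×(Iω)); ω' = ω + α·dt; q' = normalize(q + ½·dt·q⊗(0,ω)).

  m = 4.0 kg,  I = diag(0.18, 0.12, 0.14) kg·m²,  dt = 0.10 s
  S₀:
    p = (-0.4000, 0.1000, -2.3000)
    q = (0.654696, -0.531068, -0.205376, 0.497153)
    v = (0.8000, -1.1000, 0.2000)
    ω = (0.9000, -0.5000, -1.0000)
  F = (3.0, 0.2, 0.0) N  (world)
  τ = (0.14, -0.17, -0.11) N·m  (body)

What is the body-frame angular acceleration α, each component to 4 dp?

ω×(Iω) gyroscopic = (0.0100, -0.0360, 0.0270)
(τ − ω×Iω)/I = (0.7222, -1.1167, -0.9786)

α = (0.7222, -1.1167, -0.9786)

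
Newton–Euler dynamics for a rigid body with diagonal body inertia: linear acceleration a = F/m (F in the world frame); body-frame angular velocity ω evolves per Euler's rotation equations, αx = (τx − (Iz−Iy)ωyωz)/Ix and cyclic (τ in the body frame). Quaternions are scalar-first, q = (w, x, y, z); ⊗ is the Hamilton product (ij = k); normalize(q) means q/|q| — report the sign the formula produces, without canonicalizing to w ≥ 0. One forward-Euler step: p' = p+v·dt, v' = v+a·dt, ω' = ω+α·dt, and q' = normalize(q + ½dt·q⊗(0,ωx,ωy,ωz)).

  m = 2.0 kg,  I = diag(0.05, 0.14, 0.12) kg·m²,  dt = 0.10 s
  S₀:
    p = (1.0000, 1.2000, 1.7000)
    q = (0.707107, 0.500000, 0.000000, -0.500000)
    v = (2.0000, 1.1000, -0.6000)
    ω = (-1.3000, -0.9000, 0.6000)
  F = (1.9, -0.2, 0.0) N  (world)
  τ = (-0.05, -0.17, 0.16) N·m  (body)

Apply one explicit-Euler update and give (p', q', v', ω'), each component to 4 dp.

p' = (1.2000, 1.3100, 1.6400)
q' = (0.7519, 0.4300, -0.0143, -0.4995)
v' = (2.0950, 1.0900, -0.6000)
ω' = (-1.4216, -1.0604, 0.6456)

new position p' = (1.2000, 1.3100, 1.6400)
v + (F/m)dt = (2.0950, 1.0900, -0.6000)
precession coupling ω×(Iω) = (0.0108, 0.0546, 0.1053)
(τ − ω×Iω)/I = (-1.2160, -1.6043, 0.4558)
ω' = ω + α·dt = (-1.4216, -1.0604, 0.6456)
2q̇ = q⊗(0,ω) = (0.9500000, -1.3692391, -0.2863963, -0.0257358)
q' = normalize(q + ½dt·q⊗(0,ω)) = (0.7519, 0.4300, -0.0143, -0.4995)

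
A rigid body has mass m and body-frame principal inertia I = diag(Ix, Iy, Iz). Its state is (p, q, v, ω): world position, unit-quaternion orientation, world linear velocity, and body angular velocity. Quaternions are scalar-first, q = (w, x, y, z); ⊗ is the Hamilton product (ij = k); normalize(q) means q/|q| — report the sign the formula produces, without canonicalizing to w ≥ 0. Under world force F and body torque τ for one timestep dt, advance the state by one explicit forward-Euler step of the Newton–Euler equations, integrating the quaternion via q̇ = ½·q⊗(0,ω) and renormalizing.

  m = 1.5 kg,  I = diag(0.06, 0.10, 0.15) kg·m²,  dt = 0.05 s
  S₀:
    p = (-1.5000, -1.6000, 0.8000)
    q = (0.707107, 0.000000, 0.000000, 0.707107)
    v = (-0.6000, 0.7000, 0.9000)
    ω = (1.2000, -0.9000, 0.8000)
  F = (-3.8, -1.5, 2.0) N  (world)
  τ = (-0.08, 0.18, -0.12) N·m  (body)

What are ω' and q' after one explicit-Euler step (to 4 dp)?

ω' = (1.1633, -0.7668, 0.7744)
q' = (0.6923, 0.0371, 0.0053, 0.7206)

ω×(Iω) gyroscopic = (-0.0360, -0.0864, -0.0432)
(τ − ω×Iω)/I = (-0.7333, 2.6640, -0.5120)
ω' = ω + α·dt = (1.1633, -0.7668, 0.7744)
Hamilton product q⊗(0,ω) = (-0.5656856, 1.4849247, 0.2121321, 0.5656856)
updated quaternion q' = (0.6923, 0.0371, 0.0053, 0.7206)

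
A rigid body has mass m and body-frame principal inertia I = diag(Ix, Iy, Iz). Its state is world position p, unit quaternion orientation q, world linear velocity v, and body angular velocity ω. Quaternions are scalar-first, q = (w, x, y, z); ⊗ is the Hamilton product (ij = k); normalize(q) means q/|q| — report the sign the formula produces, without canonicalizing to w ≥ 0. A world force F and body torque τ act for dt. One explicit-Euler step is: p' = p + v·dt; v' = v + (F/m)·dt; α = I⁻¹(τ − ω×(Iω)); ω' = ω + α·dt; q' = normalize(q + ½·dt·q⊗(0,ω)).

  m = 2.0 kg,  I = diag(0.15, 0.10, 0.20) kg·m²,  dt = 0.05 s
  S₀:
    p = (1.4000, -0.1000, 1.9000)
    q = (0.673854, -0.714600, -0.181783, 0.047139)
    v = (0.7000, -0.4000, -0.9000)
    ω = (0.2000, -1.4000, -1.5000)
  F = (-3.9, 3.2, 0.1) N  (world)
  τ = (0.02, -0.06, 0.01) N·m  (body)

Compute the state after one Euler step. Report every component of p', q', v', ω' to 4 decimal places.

gyro term ω×Iω = (0.2100, 0.0150, 0.0140)
(τ − ω×Iω)/I = (-1.2667, -0.7500, -0.0200)
ω' = ω + α·dt = (0.1367, -1.4375, -1.5010)
2q̇ = q⊗(0,ω) = (-0.0408677, 0.4734399, -2.0058678, 0.0260156)
updated quaternion q' = (0.6719, -0.7018, -0.2316, 0.0477)
p' = p + v·dt = (1.4350, -0.1200, 1.8550)
new velocity v' = (0.6025, -0.3200, -0.8975)

p' = (1.4350, -0.1200, 1.8550)
q' = (0.6719, -0.7018, -0.2316, 0.0477)
v' = (0.6025, -0.3200, -0.8975)
ω' = (0.1367, -1.4375, -1.5010)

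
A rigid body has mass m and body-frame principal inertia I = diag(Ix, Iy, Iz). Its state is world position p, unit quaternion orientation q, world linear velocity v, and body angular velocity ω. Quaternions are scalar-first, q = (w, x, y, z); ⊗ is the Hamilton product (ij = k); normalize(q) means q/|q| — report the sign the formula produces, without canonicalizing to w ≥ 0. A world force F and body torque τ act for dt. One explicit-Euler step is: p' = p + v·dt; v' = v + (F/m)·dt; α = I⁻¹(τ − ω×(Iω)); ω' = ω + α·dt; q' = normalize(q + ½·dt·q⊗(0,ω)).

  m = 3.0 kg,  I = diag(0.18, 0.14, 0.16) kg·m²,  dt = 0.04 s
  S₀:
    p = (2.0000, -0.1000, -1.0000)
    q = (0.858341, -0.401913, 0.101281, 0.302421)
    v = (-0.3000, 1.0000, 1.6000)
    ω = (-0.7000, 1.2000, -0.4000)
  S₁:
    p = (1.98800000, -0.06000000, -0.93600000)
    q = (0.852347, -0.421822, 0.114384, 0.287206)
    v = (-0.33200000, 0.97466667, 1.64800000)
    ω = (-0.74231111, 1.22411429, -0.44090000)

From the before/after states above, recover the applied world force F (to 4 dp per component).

F = (-2.4000, -1.9000, 3.6000)

Δv = v₁−v₀ = (-0.03200000, -0.02533333, 0.04800000)
m·(v₁−v₀)/dt = (-2.4000, -1.9000, 3.6000)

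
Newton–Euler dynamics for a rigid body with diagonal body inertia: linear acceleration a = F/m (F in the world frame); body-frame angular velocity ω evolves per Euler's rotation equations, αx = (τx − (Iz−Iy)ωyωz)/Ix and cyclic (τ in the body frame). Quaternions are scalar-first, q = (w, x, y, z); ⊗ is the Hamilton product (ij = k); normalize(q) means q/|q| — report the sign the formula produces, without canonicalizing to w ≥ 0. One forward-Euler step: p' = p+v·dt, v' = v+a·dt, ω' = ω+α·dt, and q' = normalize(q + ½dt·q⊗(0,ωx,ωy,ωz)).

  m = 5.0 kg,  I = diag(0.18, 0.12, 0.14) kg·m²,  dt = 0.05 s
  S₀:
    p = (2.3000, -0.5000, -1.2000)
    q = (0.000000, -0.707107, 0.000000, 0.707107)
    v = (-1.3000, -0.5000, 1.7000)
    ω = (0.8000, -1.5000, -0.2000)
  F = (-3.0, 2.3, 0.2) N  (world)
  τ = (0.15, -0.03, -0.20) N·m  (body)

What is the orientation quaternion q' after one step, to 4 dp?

2q̇ = q⊗(0,ω) = (0.7071070, 1.0606605, 0.4242642, 1.0606605)
q + ½dt·q⊗(0,ω), renormalized = (0.0177, -0.6800, 0.0106, 0.7330)

q' = (0.0177, -0.6800, 0.0106, 0.7330)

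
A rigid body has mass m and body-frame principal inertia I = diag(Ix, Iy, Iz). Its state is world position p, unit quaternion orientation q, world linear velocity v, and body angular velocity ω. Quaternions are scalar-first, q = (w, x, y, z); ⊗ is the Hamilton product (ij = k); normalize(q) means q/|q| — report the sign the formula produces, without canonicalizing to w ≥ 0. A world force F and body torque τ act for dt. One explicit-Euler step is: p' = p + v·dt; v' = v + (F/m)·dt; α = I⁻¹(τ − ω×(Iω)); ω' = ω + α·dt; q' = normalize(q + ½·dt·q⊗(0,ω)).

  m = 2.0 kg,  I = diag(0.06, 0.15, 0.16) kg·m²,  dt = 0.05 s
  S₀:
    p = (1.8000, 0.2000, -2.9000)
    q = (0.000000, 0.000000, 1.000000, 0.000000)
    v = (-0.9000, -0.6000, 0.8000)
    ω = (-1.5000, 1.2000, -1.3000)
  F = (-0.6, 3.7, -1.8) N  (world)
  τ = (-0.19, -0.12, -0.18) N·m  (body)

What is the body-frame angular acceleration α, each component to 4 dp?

precession coupling ω×(Iω) = (-0.0156, -0.1950, -0.1620)
angular accel α = (-2.9067, 0.5000, -0.1125)

α = (-2.9067, 0.5000, -0.1125)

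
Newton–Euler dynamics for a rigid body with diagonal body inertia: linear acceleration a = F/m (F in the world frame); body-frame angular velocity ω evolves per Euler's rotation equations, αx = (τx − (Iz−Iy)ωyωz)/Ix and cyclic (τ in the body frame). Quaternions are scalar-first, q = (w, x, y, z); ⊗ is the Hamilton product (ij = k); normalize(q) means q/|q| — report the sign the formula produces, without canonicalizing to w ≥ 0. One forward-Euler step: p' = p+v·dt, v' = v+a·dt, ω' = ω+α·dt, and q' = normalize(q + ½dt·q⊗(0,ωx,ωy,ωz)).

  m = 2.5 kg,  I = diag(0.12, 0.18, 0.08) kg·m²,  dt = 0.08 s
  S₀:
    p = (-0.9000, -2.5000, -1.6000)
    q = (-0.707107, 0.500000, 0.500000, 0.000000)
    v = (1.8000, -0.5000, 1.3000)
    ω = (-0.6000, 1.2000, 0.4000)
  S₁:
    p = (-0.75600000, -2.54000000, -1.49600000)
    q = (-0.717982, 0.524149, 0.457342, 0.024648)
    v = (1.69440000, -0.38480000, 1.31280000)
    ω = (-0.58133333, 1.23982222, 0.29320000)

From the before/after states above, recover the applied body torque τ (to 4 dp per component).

ω₁ − ω₀ = (0.01866667, 0.03982222, -0.10680000)
precession coupling = (-0.0480, -0.0096, -0.0432)
I·α + gyro = (-0.0200, 0.0800, -0.1500)

τ = (-0.0200, 0.0800, -0.1500)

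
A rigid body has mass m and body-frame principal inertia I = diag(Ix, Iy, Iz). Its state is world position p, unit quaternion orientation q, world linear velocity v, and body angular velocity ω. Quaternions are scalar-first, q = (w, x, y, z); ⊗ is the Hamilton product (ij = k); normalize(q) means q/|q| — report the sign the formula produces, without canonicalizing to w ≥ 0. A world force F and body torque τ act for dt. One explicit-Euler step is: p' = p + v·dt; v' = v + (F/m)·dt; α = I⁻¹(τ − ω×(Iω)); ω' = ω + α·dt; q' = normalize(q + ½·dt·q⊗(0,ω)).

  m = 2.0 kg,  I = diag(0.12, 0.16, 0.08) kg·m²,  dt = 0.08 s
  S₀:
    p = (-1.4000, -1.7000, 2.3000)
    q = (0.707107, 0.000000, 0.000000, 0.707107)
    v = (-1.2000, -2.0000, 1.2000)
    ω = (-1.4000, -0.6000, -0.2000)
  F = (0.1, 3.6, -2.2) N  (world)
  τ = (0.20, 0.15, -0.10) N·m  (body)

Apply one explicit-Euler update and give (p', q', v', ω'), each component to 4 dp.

p' = (-1.4960, -1.8600, 2.3960)
q' = (0.7114, -0.0226, -0.0565, 0.7001)
v' = (-1.1960, -1.8560, 1.1120)
ω' = (-1.2603, -0.5306, -0.3336)

a = (0.0500, 1.8000, -1.1000)
p + v·dt = (-1.4960, -1.8600, 2.3960)
v' = v + a·dt = (-1.1960, -1.8560, 1.1120)
α = I⁻¹(τ − ω×Iω) = (1.7467, 0.8675, -1.6700)
new body rate ω' = (-1.2603, -0.5306, -0.3336)
q⊗(0,ω) = (0.1414214, -0.5656856, -1.4142140, -0.1414214)
q + ½dt·q⊗(0,ω), renormalized = (0.7114, -0.0226, -0.0565, 0.7001)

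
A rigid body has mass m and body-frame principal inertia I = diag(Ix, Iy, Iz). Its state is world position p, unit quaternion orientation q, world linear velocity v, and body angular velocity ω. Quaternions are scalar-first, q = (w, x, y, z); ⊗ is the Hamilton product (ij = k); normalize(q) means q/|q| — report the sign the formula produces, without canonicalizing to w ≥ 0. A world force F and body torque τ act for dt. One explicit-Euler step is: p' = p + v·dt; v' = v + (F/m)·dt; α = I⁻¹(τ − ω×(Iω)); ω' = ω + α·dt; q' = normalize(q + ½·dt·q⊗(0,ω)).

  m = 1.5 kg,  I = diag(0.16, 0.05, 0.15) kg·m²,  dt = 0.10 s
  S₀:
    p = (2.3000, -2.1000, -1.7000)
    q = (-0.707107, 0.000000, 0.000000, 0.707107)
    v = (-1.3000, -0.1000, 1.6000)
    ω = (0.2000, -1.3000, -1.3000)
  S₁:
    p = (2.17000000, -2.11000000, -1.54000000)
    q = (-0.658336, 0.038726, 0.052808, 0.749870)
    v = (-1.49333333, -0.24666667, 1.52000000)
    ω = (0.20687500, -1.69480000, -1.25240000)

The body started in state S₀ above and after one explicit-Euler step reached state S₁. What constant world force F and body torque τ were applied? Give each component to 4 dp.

F = (-2.9000, -2.2000, -1.2000)
τ = (0.1800, -0.2000, 0.1000)

Δv = v₁−v₀ = (-0.19333333, -0.14666667, -0.08000000)
F = m·Δv/dt = (-2.9000, -2.2000, -1.2000)
ω₁ − ω₀ = (0.00687500, -0.39480000, 0.04760000)
I·α + gyro = (0.1800, -0.2000, 0.1000)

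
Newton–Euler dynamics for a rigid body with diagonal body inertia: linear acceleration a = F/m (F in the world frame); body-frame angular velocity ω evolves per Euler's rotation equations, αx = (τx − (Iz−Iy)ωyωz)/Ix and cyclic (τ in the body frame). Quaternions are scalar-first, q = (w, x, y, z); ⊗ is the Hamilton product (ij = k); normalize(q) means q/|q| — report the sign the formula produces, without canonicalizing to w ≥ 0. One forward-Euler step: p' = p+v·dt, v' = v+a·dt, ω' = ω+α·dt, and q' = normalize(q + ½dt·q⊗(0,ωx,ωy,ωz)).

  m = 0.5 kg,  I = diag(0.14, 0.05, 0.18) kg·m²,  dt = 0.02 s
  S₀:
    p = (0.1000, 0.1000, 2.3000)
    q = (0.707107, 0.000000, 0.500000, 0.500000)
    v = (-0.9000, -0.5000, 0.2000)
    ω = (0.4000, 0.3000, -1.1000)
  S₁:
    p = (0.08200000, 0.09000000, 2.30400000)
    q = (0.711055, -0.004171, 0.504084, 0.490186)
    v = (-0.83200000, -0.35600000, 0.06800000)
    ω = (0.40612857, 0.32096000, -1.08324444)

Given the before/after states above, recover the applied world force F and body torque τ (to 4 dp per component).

ω₁ − ω₀ = (0.00612857, 0.02096000, 0.01675556)
precession coupling = (-0.0429, 0.0176, -0.0108)
applied torque τ = (0.0000, 0.0700, 0.1400)
velocity change Δv = (0.06800000, 0.14400000, -0.13200000)
m·(v₁−v₀)/dt = (1.7000, 3.6000, -3.3000)

F = (1.7000, 3.6000, -3.3000)
τ = (0.0000, 0.0700, 0.1400)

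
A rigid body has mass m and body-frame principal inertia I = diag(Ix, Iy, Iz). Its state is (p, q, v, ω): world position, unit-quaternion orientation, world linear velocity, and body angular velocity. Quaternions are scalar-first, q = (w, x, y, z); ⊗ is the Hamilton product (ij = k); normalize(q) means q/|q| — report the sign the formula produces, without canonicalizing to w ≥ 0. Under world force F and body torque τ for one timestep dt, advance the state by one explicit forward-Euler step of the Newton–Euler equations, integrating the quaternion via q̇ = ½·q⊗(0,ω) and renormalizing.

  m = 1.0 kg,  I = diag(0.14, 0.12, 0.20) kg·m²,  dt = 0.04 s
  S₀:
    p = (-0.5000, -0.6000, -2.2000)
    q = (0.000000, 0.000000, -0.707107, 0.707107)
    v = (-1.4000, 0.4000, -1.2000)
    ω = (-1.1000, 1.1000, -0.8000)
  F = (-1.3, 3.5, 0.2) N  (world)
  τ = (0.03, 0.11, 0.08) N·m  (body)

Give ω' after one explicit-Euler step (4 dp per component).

ω' = (-1.0713, 1.1543, -0.7888)

(τ − ω×Iω)/I = (0.7171, 1.3567, 0.2790)
ω + α·dt = (-1.0713, 1.1543, -0.7888)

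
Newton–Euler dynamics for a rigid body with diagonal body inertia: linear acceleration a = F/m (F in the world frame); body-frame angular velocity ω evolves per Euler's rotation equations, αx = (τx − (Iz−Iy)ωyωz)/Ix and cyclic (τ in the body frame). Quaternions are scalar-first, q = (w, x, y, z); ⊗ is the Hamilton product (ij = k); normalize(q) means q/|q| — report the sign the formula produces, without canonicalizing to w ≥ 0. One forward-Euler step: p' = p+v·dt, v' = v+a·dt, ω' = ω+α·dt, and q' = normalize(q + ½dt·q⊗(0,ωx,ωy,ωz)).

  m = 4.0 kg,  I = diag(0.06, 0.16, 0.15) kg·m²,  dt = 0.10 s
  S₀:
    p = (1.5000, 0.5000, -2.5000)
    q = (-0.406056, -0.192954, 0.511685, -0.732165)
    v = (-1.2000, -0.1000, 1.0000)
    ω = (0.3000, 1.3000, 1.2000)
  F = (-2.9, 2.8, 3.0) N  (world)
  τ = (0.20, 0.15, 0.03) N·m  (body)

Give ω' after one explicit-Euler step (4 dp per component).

ω' = (0.6593, 1.4140, 1.1940)

ω×(Iω) gyroscopic = (-0.0156, -0.0324, 0.0390)
(τ − ω×Iω)/I = (3.5933, 1.1400, -0.0600)
ω' = ω + α·dt = (0.6593, 1.4140, 1.1940)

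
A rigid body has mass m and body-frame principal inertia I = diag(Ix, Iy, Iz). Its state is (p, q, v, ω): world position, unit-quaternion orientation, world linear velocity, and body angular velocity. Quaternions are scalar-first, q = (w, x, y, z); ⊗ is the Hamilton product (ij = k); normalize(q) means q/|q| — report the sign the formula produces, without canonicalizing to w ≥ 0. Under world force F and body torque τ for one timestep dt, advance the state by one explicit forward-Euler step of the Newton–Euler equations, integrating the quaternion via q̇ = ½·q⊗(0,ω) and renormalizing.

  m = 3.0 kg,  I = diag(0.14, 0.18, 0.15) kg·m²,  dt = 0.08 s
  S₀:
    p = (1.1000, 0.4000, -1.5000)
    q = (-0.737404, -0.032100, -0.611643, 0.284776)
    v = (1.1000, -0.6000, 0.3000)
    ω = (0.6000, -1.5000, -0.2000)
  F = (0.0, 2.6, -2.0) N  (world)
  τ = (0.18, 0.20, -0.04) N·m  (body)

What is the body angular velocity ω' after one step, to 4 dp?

precession coupling ω×(Iω) = (-0.0090, 0.0012, -0.0360)
α = I⁻¹(τ − ω×Iω) = (1.3500, 1.1044, -0.0267)
ω + α·dt = (0.7080, -1.4116, -0.2021)

ω' = (0.7080, -1.4116, -0.2021)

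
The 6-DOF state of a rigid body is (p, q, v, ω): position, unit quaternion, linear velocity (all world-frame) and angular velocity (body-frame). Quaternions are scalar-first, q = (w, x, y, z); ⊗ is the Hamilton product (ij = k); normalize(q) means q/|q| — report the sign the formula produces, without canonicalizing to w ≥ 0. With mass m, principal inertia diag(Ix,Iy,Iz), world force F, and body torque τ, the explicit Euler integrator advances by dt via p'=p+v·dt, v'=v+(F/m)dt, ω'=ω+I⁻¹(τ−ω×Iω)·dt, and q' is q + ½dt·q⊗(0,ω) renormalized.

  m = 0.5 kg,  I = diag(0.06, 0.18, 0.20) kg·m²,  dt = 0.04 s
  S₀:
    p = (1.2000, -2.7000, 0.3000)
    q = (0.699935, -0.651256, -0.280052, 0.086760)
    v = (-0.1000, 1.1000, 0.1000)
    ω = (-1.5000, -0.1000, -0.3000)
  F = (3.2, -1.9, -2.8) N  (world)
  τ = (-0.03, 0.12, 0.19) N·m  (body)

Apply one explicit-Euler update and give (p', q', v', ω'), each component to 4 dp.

new position p' = (1.1960, -2.6560, 0.3040)
v' = v + a·dt = (0.1560, 0.9480, -0.1240)
angular accel α = (-0.5100, 1.0167, 0.8600)
ω' = ω + α·dt = (-1.5204, -0.0593, -0.2656)
2q̇ = q⊗(0,ω) = (-0.9788612, -0.9572109, -0.3955103, -0.5649329)
updated quaternion q' = (0.6800, -0.6701, -0.2878, 0.0754)

p' = (1.1960, -2.6560, 0.3040)
q' = (0.6800, -0.6701, -0.2878, 0.0754)
v' = (0.1560, 0.9480, -0.1240)
ω' = (-1.5204, -0.0593, -0.2656)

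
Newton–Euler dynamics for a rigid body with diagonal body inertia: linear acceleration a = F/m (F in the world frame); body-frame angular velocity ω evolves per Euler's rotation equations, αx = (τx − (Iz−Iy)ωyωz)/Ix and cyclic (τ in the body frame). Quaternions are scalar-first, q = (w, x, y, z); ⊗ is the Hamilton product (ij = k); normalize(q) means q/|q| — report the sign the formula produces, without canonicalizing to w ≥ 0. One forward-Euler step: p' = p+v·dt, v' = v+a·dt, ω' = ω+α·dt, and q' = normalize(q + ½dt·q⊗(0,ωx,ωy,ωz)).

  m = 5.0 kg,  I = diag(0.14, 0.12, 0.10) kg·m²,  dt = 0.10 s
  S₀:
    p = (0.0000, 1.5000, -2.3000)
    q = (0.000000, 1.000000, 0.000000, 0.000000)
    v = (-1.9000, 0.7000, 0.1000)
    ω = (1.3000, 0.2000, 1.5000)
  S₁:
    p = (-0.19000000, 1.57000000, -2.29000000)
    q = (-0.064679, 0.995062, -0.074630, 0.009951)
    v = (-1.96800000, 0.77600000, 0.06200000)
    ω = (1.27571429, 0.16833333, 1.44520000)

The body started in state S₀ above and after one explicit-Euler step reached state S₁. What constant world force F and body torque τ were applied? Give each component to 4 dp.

F = (-3.4000, 3.8000, -1.9000)
τ = (-0.0400, 0.0400, -0.0600)

v₁ − v₀ = (-0.06800000, 0.07600000, -0.03800000)
m·(v₁−v₀)/dt = (-3.4000, 3.8000, -1.9000)
Δω = ω₁−ω₀ = (-0.02428571, -0.03166667, -0.05480000)
ω₀×(Iω₀) = (-0.0060, 0.0780, -0.0052)
τ = I·(Δω/dt) + ω₀×(Iω₀) = (-0.0400, 0.0400, -0.0600)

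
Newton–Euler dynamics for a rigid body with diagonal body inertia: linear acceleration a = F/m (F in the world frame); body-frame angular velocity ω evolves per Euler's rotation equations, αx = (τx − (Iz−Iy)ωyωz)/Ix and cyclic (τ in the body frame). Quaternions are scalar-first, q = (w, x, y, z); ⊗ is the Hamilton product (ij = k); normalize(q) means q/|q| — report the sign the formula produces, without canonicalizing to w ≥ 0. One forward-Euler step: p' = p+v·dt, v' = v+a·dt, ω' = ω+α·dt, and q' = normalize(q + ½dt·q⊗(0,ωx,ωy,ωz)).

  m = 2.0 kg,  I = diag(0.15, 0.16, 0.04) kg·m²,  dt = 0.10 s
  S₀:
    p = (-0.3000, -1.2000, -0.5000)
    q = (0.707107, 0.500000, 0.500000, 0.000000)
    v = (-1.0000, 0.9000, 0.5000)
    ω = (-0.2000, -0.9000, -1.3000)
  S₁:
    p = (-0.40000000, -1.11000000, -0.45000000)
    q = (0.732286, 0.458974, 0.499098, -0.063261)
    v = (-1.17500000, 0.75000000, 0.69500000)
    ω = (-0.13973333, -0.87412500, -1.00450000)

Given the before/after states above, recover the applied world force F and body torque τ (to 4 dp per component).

rate change Δω = (0.06026667, 0.02587500, 0.29550000)
gyro term ω₀×Iω₀ = (-0.1404, 0.0286, 0.0018)
I·α + gyro = (-0.0500, 0.0700, 0.1200)
v₁ − v₀ = (-0.17500000, -0.15000000, 0.19500000)
m·(v₁−v₀)/dt = (-3.5000, -3.0000, 3.9000)

F = (-3.5000, -3.0000, 3.9000)
τ = (-0.0500, 0.0700, 0.1200)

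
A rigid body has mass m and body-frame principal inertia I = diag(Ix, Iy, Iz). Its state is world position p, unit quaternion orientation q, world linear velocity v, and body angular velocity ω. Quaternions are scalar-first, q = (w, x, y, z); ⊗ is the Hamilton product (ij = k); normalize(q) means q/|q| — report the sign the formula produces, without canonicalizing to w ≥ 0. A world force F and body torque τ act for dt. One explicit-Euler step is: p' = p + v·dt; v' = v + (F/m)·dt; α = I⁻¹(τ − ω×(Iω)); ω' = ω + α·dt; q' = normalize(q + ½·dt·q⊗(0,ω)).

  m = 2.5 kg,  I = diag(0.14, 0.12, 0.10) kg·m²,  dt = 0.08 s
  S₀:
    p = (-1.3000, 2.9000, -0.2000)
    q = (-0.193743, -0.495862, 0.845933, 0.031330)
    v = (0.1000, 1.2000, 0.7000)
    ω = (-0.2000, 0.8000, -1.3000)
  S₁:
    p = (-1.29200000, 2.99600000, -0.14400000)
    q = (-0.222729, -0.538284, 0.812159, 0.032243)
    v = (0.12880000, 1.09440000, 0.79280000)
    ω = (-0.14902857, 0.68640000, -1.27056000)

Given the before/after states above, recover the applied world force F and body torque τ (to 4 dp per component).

F = (0.9000, -3.3000, 2.9000)
τ = (0.1100, -0.1600, 0.0400)

v₁ − v₀ = (0.02880000, -0.10560000, 0.09280000)
applied force F = (0.9000, -3.3000, 2.9000)
ω₁ − ω₀ = (0.05097143, -0.11360000, 0.02944000)
applied torque τ = (0.1100, -0.1600, 0.0400)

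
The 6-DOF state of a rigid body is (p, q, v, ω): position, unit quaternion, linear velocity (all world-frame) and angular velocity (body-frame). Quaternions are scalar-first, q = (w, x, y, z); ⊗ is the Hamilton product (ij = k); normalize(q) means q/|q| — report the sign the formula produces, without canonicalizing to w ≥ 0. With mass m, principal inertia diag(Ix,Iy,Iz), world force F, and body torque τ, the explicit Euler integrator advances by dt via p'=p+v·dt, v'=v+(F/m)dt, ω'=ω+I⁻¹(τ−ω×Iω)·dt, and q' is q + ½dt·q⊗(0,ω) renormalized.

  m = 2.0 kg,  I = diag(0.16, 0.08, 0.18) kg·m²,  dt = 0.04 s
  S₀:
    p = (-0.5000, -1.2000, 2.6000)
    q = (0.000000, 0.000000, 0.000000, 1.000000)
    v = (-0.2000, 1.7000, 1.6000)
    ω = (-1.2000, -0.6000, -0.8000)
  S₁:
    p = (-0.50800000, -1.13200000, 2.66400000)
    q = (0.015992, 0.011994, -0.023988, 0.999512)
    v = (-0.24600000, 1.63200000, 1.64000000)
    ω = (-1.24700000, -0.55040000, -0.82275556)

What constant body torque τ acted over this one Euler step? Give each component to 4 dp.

ω₁ − ω₀ = (-0.04700000, 0.04960000, -0.02275556)
τ = I·(Δω/dt) + ω₀×(Iω₀) = (-0.1400, 0.0800, -0.1600)

τ = (-0.1400, 0.0800, -0.1600)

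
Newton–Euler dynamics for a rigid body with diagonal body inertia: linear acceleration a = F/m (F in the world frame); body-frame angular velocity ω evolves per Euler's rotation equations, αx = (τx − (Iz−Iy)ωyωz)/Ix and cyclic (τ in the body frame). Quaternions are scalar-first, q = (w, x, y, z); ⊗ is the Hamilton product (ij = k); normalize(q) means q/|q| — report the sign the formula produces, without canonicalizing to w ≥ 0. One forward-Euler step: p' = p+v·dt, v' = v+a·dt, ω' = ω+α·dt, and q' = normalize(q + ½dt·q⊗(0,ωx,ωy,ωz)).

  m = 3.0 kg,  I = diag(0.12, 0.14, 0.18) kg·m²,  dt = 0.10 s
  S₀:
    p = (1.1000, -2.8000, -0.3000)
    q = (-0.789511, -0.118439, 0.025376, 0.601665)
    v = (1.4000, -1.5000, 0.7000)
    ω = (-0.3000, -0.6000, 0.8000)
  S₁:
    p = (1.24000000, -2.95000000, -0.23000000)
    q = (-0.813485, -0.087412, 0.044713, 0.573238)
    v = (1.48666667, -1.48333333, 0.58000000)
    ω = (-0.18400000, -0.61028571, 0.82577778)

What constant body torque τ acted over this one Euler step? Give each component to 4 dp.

rate change Δω = (0.11600000, -0.01028571, 0.02577778)
precession coupling = (-0.0192, 0.0144, 0.0036)
I·α + gyro = (0.1200, 0.0000, 0.0500)

τ = (0.1200, 0.0000, 0.0500)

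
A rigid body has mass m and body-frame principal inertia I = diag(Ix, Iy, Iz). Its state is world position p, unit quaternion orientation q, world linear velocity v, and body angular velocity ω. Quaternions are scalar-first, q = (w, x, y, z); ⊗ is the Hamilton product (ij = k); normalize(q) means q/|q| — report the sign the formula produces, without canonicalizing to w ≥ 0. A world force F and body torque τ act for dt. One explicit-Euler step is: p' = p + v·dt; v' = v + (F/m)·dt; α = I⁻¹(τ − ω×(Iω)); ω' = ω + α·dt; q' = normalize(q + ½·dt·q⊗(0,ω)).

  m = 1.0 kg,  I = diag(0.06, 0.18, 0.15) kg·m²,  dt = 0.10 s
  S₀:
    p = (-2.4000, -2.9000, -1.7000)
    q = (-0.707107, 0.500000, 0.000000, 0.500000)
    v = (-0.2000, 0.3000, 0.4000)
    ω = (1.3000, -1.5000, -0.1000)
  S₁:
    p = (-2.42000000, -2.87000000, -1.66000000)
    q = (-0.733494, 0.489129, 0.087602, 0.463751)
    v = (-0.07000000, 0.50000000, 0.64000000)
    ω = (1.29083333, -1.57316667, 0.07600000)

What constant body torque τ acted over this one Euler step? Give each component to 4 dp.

ω₁ − ω₀ = (-0.00916667, -0.07316667, 0.17600000)
ω₀×(Iω₀) = (-0.0045, 0.0117, -0.2340)
applied torque τ = (-0.0100, -0.1200, 0.0300)

τ = (-0.0100, -0.1200, 0.0300)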